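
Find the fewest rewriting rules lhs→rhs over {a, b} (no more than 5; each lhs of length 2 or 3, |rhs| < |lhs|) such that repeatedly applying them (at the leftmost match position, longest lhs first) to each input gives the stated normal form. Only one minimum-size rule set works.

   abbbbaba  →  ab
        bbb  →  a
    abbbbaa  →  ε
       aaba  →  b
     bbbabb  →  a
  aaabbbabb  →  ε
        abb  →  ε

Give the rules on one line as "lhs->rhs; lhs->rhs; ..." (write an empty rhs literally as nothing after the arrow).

  | abbbbaba => abbbaba => abbaba => aaaba => aba => ab
  | bbb => bb => a
  | abbbbaa => abbbaa => abbaa => aaaa => aa => ε
  | aaba => ba => b

aa->; ba->b; bb->a; bbb->bb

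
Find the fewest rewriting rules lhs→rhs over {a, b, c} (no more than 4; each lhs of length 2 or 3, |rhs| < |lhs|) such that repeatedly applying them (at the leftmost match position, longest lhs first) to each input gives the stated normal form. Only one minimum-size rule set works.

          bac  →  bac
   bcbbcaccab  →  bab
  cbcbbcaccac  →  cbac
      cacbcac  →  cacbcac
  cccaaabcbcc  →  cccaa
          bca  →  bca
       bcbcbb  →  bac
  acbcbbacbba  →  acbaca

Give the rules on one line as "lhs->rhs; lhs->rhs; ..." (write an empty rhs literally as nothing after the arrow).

  | bac
  | bcbbcaccab => babcaccab => babcbbab => bababab => babab => bab
  | cbcbbcaccac => cbabcaccac => cbabcbbac => cbababac => cbabac => cbac
  | cacbcac

aba->a; acc->bb; bb->; bcb->ba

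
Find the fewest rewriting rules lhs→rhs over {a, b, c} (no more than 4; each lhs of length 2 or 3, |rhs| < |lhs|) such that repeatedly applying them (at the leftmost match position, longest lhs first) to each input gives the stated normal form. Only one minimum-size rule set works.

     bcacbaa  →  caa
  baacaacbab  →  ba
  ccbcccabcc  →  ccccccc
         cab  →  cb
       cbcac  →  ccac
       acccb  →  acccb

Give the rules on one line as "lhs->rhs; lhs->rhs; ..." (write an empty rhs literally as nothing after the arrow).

  | bcacbaa => cacbaa => caa
  | baacaacbab => baacaab => baacab => baacb => ba
  | ccbcccabcc => cccccabcc => cccccbcc => ccccccc
  | cab => cb

ab->b; acb->; bc->c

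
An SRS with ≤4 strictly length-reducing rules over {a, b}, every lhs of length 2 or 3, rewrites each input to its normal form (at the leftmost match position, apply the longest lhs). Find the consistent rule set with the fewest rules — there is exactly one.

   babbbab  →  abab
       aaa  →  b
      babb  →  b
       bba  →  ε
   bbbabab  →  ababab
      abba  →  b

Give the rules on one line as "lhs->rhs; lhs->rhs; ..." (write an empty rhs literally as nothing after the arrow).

  | babbbab => baabab => bbbab => abab
  | aaa => b
  | babb => baa => b
  | bba => aa => ε

aa->; aaa->b; aab->bb; bb->a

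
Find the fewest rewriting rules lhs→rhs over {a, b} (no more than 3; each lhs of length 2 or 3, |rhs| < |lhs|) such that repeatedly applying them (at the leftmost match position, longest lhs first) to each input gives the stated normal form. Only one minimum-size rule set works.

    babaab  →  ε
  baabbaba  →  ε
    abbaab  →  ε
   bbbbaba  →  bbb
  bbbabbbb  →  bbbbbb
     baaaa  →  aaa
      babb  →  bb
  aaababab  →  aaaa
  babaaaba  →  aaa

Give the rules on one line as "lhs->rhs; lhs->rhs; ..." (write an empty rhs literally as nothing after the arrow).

  | babaab => baab => ab => ε
  | baabbaba => abbaba => baba => ba => ε
  | abbaab => baab => ab => ε
  | bbbbaba => bbbba => bbb

ab->; aba->aa; ba->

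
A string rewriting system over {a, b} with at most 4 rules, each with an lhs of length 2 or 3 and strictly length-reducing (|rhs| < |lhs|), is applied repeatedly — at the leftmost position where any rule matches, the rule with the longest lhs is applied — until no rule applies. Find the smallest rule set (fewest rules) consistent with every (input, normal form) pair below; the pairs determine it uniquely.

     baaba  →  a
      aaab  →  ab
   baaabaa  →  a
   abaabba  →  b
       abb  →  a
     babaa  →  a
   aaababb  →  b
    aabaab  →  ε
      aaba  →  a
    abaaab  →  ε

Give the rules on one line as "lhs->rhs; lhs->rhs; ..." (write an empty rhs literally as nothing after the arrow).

  | baaba => aaba => bba => a
  | aaab => bab => ab
  | baaabaa => aaabaa => babaa => abaa => aaa => ba => a
  | abaabba => aaabba => babba => abba => aa => b

aa->b; ba->a; bb->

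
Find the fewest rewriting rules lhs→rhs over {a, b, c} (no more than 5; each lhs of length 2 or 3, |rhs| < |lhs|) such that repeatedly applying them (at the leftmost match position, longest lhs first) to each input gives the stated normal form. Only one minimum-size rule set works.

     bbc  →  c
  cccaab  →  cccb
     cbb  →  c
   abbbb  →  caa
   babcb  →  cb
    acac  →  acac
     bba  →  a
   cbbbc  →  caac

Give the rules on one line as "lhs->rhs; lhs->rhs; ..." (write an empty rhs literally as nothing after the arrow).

ab->b; abb->cb; bb->; bbb->aa

  | bbc => c
  | cccaab => cccab => cccb
  | cbb => c
  | abbbb => cbbb => caa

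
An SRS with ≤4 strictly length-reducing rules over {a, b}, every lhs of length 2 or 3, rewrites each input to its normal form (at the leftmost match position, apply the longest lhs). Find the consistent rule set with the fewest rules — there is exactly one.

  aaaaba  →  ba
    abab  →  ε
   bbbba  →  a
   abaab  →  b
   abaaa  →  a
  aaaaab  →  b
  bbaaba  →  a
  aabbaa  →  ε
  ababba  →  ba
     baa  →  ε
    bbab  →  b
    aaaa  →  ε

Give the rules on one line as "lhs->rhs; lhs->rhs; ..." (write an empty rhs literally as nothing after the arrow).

  | aaaaba => baaba => bbba => ba
  | abab => bab => bb => ε
  | bbbba => bba => a
  | abaab => baab => bbb => b

aa->b; ab->b; bb->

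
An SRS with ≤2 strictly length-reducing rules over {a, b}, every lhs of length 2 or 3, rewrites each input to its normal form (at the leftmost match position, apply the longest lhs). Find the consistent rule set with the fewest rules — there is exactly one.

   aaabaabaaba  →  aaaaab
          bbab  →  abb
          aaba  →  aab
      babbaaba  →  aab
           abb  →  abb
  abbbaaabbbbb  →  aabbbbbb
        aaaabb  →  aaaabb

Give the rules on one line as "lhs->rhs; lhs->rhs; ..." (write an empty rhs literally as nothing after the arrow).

  | aaabaabaaba => aaababaaba => aaabbaaba => aaaababa => aaaabba => aaaaab
  | bbab => abb
  | aaba => aab
  | babbaaba => bbbaaba => bababa => bbaba => abba => aab

ba->b; bba->ab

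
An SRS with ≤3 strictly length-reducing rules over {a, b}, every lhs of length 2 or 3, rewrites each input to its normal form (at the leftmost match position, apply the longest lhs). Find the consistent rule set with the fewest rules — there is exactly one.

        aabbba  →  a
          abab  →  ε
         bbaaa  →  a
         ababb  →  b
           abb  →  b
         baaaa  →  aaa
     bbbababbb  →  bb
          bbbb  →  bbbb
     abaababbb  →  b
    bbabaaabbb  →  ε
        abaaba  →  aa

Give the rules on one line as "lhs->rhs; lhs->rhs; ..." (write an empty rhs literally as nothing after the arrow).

ab->; ba->a; baa->a

  | aabbba => abba => ba => a
  | abab => ab => ε
  | bbaaa => baa => a
  | ababb => abb => b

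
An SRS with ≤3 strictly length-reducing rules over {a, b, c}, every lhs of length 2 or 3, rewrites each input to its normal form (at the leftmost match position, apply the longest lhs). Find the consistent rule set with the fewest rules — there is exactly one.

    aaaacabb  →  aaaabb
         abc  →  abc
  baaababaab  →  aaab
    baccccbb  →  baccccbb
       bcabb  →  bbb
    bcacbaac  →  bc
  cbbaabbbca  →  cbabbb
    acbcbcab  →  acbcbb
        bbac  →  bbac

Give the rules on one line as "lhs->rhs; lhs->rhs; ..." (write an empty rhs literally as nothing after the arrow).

  | aaaacabb => aaaabb
  | abc
  | baaababaab => aababaab => aabaab => aaab
  | baccccbb

baa->a; ca->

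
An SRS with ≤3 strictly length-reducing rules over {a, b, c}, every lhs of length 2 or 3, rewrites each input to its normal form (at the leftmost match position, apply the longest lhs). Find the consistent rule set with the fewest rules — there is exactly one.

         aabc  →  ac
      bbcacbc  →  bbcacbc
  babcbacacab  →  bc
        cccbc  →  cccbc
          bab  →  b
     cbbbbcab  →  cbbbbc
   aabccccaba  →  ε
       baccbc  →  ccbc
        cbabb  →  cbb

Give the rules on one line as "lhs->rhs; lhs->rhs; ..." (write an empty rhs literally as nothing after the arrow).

ab->; ba->; cca->ab

  | aabc => ac
  | bbcacbc
  | babcbacacab => bcbacacab => bccacab => babcab => bcab => bc
  | cccbc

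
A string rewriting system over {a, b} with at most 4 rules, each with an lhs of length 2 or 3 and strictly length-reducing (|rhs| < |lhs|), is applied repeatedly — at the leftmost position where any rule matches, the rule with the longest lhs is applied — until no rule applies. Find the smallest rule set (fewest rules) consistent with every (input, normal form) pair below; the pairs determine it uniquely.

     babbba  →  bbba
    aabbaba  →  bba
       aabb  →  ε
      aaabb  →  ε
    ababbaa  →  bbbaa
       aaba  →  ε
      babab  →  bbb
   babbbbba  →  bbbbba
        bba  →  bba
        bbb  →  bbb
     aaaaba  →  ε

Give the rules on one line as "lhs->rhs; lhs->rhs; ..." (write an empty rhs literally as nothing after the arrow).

aaa->aa; ab->; aba->b

  | babbba => bbba
  | aabbaba => ababa => bba
  | aabb => ab => ε
  | aaabb => aabb => ab => ε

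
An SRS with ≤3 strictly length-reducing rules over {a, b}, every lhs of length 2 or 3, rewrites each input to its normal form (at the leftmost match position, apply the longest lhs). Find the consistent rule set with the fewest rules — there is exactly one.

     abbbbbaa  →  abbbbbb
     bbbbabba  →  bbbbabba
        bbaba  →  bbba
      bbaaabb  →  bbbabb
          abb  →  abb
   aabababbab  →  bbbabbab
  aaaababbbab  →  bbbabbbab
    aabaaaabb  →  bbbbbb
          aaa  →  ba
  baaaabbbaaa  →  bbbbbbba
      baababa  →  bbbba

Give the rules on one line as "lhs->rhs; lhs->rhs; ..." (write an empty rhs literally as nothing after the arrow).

  | abbbbbaa => abbbbbb
  | bbbbabba
  | bbaba => bbba
  | bbaaabb => bbbabb

aa->b; aba->ba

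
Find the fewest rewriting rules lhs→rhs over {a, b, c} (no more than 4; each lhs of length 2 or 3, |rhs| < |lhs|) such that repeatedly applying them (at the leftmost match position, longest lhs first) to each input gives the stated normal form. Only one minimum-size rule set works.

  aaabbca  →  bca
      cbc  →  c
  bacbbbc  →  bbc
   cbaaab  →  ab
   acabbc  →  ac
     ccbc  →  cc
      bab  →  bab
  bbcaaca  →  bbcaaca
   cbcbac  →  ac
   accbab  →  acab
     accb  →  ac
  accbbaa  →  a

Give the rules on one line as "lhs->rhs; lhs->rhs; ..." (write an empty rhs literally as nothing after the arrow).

  | aaabbca => abbca => bca
  | cbc => c
  | bacbbbc => babbc => bbc
  | cbaaab => aaab => ab

aaa->a; abb->b; cb->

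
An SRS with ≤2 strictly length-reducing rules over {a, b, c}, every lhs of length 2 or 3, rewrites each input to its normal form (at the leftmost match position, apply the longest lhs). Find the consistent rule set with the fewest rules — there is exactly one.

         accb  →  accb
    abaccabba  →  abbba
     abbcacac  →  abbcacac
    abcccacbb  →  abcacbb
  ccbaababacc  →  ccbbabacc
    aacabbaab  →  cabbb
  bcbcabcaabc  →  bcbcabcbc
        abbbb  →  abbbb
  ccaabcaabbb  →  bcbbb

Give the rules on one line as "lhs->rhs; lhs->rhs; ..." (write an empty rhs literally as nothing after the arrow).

  | accb
  | abaccabba => abaabba => abbba
  | abbcacac
  | abcccacbb => abcacbb

aa->; cca->a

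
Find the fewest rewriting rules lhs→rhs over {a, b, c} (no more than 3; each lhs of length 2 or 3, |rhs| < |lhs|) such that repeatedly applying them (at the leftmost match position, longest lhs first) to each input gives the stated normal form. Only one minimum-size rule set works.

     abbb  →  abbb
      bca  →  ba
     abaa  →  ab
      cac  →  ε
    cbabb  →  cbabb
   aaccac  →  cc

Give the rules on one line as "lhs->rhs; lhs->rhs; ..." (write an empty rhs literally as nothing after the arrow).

  | abbb
  | bca => ba
  | abaa => abc => ab
  | cac => ε

aa->c; bc->b; cac->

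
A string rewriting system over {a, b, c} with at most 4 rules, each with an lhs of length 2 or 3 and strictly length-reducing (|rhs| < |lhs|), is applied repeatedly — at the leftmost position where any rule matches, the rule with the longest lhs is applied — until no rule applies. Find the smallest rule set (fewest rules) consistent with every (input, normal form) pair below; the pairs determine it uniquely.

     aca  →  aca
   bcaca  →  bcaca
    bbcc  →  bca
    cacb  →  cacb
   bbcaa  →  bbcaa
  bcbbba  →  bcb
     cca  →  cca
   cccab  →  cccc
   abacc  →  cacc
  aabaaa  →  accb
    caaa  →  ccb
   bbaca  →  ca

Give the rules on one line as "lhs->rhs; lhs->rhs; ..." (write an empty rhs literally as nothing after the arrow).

aaa->cb; ab->c; bba->; bcc->ca

  | aca
  | bcaca
  | bbcc => bca
  | cacb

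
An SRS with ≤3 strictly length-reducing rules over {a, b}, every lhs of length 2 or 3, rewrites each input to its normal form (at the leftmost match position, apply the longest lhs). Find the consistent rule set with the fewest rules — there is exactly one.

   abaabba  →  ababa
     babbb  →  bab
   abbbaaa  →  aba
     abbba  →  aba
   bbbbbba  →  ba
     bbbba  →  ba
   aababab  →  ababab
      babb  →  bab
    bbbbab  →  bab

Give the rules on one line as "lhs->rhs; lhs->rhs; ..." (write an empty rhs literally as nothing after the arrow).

  | abaabba => ababba => ababa
  | babbb => babb => bab
  | abbbaaa => abbaaa => abaaa => abaa => aba
  | abbba => abba => aba

aa->a; bb->b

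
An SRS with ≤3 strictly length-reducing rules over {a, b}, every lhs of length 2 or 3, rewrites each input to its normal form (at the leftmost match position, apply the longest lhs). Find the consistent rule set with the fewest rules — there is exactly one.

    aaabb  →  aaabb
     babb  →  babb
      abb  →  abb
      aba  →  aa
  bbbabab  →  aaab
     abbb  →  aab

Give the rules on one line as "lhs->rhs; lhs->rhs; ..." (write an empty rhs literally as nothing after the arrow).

  | aaabb
  | babb
  | abb
  | aba => aa

aba->aa; bbb->ab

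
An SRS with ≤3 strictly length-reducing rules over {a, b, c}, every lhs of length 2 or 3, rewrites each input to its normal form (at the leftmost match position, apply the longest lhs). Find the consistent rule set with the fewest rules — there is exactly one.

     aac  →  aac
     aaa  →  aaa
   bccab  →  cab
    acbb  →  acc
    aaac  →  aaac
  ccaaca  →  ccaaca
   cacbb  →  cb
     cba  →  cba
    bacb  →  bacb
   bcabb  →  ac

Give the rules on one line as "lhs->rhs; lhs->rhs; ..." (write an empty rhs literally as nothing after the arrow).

bb->c; bc->; cac->b

  | aac
  | aaa
  | bccab => cab
  | acbb => acc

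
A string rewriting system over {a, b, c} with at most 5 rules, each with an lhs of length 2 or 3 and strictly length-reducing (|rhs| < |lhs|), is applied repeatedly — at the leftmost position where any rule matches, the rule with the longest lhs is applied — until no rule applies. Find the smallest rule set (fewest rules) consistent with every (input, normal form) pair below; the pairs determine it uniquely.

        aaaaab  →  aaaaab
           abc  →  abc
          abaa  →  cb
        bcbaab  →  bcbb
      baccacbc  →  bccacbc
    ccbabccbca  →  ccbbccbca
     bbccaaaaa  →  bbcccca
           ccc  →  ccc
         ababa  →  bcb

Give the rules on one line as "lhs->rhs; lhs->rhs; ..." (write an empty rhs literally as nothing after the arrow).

aba->bb; ba->b; bba->cb; caa->cc

  | aaaaab
  | abc
  | abaa => bba => cb
  | bcbaab => bcbab => bcbb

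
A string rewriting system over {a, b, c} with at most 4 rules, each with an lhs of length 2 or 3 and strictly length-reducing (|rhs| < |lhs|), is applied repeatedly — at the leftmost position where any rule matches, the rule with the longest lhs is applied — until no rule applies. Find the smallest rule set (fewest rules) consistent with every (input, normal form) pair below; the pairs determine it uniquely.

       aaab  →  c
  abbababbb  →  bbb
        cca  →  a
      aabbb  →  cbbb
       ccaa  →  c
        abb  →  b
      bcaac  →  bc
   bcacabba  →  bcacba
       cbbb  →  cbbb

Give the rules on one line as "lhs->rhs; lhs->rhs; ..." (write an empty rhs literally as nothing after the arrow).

  | aaab => cab => c
  | abbababbb => bababbb => babbb => bbb
  | cca => a
  | aabbb => cbbb

aa->c; ab->; cc->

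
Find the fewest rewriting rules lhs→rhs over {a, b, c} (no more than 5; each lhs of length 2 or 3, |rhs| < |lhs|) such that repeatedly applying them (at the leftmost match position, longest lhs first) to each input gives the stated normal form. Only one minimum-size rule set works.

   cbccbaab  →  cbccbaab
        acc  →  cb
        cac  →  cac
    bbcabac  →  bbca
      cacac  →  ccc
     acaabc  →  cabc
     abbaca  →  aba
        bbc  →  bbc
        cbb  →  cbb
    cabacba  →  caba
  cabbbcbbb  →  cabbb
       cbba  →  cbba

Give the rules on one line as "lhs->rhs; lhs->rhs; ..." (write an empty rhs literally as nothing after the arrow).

  | cbccbaab
  | acc => cb
  | cac
  | bbcabac => bbca

aca->c; acc->cb; bac->; bcb->ac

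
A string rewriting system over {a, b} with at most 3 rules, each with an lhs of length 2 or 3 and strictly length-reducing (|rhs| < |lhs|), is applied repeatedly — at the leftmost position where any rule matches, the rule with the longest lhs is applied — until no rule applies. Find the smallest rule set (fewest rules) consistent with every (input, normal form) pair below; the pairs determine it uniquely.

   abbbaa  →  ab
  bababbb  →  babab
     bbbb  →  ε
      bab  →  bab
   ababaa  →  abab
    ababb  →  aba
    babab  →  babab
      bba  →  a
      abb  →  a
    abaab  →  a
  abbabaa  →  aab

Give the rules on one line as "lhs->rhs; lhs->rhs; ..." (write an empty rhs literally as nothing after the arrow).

baa->b; bb->

  | abbbaa => abaa => ab
  | bababbb => babab
  | bbbb => bb => ε
  | bab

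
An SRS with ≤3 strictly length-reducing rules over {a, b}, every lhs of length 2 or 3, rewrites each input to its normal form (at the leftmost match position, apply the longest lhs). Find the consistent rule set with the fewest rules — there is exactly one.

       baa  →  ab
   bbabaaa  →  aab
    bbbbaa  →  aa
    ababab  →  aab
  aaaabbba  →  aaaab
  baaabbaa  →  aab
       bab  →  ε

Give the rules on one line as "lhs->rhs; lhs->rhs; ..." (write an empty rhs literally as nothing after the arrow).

  | baa => ab
  | bbabaaa => abaaa => aaba => aab
  | bbbbaa => bbaa => aa
  | ababab => abbab => aab

ba->b; baa->ab; bb->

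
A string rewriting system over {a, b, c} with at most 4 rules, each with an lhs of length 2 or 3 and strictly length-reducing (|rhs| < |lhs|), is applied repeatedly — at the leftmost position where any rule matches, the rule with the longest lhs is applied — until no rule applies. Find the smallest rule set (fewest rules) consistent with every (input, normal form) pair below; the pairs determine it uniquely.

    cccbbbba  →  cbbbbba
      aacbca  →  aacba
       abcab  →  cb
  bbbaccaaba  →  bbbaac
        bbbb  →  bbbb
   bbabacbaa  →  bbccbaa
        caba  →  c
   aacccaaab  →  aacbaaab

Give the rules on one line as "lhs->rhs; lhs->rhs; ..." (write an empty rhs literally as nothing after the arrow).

aba->c; ca->a; ccc->cb

  | cccbbbba => cbbbbba
  | aacbca => aacba
  | abcab => abab => cb
  | bbbaccaaba => bbbacaaba => bbbaaaba => bbbaac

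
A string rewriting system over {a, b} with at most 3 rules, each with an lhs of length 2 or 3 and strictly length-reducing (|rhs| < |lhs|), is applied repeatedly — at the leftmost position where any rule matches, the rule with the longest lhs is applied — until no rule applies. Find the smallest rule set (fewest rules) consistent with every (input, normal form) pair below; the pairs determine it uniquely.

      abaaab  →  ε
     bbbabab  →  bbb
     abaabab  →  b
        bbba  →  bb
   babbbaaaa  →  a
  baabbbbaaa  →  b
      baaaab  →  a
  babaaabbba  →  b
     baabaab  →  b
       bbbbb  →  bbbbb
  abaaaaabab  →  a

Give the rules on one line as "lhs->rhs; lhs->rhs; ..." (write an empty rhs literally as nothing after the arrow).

aab->; ab->b; ba->

  | abaaab => baaab => aab => ε
  | bbbabab => bbbab => bbb
  | abaabab => baabab => abab => bab => b
  | bbba => bb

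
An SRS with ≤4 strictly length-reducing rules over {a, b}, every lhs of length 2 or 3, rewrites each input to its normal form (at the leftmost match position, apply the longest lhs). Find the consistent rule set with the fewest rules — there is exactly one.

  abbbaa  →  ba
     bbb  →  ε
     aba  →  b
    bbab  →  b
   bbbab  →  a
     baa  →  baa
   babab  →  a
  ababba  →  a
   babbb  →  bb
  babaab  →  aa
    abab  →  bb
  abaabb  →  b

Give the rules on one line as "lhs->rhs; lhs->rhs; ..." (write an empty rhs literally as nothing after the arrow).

  | abbbaa => abbaa => abaa => ba
  | bbb => ε
  | aba => b
  | bbab => b

ab->a; aba->b; bab->; bbb->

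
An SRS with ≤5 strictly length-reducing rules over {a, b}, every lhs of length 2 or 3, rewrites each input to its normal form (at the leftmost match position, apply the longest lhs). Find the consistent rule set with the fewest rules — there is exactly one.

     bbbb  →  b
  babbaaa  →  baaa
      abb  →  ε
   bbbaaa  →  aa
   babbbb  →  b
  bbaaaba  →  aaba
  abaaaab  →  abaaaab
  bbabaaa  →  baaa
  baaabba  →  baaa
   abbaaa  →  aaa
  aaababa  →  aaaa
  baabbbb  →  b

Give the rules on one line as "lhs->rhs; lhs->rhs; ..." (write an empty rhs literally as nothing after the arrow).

abb->; bab->; bb->b; bba->

  | bbbb => bbb => bb => b
  | babbaaa => baaa
  | abb => ε
  | bbbaaa => bbaaa => aa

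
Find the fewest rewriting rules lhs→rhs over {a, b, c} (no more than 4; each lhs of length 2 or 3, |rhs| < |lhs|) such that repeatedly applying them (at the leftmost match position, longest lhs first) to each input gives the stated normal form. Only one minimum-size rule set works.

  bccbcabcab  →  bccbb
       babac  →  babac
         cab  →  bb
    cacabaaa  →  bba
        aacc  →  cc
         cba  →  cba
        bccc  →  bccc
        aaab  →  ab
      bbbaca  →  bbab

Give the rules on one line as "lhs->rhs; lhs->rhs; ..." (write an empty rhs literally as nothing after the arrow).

  | bccbcabcab => bccbbbcab => bccbbcab => bccbbbb => bccbbb => bccbb
  | babac
  | cab => bb
  | cacabaaa => bcabaaa => bbbaaa => bbaaa => bba

aa->; bbb->bb; ca->b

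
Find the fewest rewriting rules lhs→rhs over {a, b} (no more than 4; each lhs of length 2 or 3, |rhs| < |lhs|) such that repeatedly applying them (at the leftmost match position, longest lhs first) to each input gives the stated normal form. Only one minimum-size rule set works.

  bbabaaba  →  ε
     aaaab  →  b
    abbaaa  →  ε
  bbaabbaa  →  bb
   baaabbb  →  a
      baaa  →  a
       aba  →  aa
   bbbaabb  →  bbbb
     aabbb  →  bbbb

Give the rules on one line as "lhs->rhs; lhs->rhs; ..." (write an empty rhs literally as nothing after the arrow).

  | bbabaaba => bbaaaba => baba => baa => ε
  | aaaab => baab => b
  | abbaaa => abaaa => aaaa => baa => ε
  | bbaabbaa => bbbaa => bb

aaa->ba; aab->bb; ab->a; baa->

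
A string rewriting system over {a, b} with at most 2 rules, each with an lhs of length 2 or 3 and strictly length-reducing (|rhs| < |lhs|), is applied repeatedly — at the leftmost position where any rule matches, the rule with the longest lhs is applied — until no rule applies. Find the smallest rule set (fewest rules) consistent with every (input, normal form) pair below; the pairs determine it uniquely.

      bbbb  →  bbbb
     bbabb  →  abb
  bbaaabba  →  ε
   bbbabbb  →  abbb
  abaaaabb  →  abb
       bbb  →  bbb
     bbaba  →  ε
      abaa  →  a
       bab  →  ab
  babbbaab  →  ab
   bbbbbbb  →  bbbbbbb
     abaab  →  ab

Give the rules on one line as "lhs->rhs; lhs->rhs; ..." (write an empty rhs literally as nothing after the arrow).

aa->; ba->a

  | bbbb
  | bbabb => babb => abb
  | bbaaabba => baaabba => aaabba => abba => aba => aa => ε
  | bbbabbb => bbabbb => babbb => abbb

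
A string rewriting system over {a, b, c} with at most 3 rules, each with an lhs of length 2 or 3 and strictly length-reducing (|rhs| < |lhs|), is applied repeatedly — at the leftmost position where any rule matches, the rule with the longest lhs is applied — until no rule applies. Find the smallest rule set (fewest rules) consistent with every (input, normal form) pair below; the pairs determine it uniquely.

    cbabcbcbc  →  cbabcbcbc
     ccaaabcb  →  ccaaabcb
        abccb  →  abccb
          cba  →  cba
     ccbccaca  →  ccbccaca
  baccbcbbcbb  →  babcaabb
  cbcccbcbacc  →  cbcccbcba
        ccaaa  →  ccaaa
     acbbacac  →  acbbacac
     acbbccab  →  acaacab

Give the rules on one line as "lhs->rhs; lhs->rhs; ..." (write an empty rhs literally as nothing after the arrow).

  | cbabcbcbc
  | ccaaabcb
  | abccb
  | cba

acc->a; bbc->aa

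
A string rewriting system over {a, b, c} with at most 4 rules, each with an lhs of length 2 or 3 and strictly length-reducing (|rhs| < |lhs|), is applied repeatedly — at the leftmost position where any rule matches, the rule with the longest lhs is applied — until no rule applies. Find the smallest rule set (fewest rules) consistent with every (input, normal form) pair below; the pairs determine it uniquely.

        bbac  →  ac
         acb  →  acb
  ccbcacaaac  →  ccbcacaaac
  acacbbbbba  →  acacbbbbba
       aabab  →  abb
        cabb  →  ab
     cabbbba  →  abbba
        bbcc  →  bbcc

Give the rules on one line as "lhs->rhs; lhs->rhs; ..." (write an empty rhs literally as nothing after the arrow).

  | bbac => bac => ac
  | acb
  | ccbcacaaac
  | acacbbbbba

aba->b; bac->ac; cab->a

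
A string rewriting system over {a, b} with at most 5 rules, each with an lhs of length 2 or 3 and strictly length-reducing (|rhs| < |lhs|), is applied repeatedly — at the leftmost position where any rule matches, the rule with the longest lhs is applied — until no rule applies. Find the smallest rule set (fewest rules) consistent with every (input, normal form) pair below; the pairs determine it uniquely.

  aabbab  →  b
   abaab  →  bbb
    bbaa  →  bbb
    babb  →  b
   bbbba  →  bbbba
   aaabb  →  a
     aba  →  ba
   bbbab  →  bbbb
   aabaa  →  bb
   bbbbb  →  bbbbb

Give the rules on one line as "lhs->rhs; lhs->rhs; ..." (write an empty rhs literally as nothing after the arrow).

  | aabbab => aab => ab => b
  | abaab => baab => bbb
  | bbaa => bbb
  | babb => b

aaa->aa; ab->b; abb->; baa->bb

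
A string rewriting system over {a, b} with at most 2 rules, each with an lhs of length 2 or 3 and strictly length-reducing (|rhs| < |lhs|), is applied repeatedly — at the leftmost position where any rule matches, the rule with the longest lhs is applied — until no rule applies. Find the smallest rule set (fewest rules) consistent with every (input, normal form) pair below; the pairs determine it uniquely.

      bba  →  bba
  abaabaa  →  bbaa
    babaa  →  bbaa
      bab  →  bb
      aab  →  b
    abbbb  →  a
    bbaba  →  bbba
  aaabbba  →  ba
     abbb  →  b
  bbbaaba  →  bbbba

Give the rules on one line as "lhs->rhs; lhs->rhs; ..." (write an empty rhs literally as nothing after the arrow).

  | bba
  | abaabaa => baabaa => babaa => bbaa
  | babaa => bbaa
  | bab => bb

ab->b; abb->a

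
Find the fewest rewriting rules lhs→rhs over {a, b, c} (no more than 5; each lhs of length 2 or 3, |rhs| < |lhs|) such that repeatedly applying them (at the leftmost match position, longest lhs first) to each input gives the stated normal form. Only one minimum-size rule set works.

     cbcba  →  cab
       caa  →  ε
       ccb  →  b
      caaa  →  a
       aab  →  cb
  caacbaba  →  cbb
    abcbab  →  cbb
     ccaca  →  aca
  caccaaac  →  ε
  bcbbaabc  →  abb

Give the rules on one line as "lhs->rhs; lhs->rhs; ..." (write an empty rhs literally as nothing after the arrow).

aa->c; ba->b; bc->a; cc->

  | cbcba => caba => cab
  | caa => cc => ε
  | ccb => b
  | caaa => cca => a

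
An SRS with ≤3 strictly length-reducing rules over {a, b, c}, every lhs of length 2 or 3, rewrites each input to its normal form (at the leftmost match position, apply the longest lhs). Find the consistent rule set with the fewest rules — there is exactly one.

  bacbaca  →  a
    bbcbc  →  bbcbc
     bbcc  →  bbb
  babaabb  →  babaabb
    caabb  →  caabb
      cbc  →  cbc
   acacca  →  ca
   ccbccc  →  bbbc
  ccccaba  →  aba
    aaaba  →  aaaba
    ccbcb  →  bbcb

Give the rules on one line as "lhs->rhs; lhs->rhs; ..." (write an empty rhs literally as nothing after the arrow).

  | bacbaca => bbaca => aca => a
  | bbcbc
  | bbcc => bbb
  | babaabb

ac->; bba->a; cc->b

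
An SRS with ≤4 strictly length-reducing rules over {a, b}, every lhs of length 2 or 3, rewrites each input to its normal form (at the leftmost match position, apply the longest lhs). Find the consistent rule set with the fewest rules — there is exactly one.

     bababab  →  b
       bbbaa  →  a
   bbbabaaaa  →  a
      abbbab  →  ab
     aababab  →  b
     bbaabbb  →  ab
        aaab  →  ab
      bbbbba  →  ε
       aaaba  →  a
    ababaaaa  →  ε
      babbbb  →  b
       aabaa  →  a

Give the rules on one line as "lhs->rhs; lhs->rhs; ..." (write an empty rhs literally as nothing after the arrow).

aa->; ba->; bb->b

  | bababab => babab => bab => b
  | bbbaa => bbaa => baa => a
  | bbbabaaaa => bbabaaaa => babaaaa => baaaa => aaa => a
  | abbbab => abbab => abab => ab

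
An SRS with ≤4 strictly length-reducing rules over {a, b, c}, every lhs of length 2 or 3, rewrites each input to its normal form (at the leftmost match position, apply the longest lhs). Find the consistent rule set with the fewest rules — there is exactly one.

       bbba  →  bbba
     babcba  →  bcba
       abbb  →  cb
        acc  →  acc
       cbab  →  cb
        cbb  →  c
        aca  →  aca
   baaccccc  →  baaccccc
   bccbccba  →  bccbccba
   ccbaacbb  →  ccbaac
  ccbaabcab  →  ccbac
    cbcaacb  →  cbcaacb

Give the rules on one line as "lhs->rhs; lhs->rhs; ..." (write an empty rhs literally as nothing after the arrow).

ab->; abb->c; cbb->c

  | bbba
  | babcba => bcba
  | abbb => cb
  | acc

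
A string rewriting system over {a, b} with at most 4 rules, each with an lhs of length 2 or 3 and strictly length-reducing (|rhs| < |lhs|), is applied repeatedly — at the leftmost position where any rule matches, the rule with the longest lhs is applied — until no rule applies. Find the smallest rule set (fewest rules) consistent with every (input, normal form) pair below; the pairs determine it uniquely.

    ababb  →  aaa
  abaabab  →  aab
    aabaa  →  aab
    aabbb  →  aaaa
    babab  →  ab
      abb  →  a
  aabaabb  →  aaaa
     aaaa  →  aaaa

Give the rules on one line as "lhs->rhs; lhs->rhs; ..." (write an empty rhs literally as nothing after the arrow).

  | ababb => abbb => aaa
  | abaabab => ababab => abbab => aab
  | aabaa => aaba => aab
  | aabbb => aaaa

ba->b; bb->; bbb->aa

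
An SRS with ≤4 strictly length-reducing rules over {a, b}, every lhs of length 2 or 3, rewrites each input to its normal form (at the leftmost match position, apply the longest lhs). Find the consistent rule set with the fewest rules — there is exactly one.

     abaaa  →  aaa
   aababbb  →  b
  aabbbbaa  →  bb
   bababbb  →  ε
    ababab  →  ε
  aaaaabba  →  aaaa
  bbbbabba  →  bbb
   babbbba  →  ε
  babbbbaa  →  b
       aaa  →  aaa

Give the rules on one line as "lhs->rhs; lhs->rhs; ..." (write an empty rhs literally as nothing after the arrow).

  | abaaa => aaa
  | aababbb => aabbb => abb => b
  | aabbbbaa => abbbaa => bbaa => bb
  | bababbb => aaabbb => aabb => ab => ε

ab->; ba->; baa->b; bab->aa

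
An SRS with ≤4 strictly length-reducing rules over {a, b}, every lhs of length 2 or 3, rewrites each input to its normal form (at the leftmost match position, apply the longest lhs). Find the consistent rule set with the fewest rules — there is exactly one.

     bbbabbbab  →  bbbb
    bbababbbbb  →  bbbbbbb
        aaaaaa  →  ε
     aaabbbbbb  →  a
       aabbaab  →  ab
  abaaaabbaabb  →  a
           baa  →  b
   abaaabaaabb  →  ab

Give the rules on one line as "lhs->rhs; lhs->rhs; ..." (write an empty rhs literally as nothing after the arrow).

aa->; aab->a; aba->; abb->a

  | bbbabbbab => bbbabab => bbbb
  | bbababbbbb => bbbbbbb
  | aaaaaa => aaaa => aa => ε
  | aaabbbbbb => abbbbbb => abbbb => abb => a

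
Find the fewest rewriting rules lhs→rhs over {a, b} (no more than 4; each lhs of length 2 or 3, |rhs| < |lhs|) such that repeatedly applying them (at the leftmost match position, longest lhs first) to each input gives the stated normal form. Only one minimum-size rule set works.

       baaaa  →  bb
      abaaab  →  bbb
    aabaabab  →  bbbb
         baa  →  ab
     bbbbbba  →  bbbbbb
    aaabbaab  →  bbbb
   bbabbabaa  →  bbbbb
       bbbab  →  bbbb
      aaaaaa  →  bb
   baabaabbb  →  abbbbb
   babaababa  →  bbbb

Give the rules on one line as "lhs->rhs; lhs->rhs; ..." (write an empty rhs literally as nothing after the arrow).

  | baaaa => abaa => aab => bb
  | abaaab => aabab => bbab => bbb
  | aabaabab => bbaabab => babbab => bbbab => bbbb
  | baa => ab

aa->b; ba->b; baa->ab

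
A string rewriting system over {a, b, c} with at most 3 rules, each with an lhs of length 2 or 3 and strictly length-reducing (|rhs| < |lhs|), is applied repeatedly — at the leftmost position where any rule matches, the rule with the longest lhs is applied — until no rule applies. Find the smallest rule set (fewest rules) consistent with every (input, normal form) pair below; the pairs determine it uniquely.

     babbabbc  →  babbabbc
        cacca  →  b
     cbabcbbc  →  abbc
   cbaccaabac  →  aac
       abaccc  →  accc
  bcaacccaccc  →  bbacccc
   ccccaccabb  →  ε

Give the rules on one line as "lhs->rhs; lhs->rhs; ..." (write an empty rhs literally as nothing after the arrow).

aba->a; ca->b; cb->

  | babbabbc
  | cacca => bcca => bcb => b
  | cbabcbbc => abcbbc => abbc
  | cbaccaabac => accaabac => acbabac => aabac => aac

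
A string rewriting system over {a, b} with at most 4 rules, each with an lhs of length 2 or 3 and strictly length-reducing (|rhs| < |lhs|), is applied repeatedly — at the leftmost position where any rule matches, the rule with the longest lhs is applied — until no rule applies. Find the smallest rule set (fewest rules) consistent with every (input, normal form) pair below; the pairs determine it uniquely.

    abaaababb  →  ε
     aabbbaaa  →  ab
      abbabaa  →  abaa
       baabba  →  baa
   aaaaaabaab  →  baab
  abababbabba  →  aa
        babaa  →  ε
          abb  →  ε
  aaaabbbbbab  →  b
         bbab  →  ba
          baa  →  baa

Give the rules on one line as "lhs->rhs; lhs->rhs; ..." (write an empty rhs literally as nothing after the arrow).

  | abaaababb => abbabb => abb => ε
  | aabbbaaa => abaaa => ab
  | abbabaa => abaa
  | baabba => baa

aaa->; abb->; bab->a; bbb->aa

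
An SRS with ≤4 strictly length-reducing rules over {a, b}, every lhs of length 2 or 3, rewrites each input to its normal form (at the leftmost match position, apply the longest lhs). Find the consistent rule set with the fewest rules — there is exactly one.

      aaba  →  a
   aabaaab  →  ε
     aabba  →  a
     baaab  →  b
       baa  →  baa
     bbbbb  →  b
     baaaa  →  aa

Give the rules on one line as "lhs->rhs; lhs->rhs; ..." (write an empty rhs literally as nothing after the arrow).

  | aaba => a
  | aabaaab => aaab => bab => bb => ε
  | aabba => abba => bba => a
  | baaab => bbab => ab => b

aaa->ba; ab->b; aba->; bb->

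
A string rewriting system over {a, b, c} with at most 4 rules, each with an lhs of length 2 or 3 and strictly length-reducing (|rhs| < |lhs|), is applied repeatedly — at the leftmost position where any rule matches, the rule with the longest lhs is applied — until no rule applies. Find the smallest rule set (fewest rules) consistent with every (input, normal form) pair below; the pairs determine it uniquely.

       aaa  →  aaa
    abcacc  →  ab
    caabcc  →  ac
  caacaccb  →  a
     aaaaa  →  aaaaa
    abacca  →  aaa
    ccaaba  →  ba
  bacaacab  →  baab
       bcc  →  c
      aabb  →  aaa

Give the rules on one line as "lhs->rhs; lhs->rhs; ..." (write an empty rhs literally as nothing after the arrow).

acc->b; bb->a; bc->; ca->

  | aaa
  | abcacc => aacc => ab
  | caabcc => abcc => ac
  | caacaccb => acaccb => accb => bb => a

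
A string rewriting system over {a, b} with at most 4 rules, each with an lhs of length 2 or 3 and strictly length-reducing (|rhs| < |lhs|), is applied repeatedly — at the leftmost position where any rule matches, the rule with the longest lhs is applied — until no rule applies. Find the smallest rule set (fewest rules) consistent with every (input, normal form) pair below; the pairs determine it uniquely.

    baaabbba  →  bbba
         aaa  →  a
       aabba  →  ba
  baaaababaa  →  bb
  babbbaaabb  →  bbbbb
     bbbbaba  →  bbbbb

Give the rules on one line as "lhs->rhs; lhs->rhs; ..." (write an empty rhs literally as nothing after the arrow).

  | baaabbba => baabbba => bbba
  | aaa => aa => a
  | aabba => ba
  | baaaababaa => baaababaa => baababaa => babaa => baba => bab => bb

aa->a; aab->; ab->b; aba->ab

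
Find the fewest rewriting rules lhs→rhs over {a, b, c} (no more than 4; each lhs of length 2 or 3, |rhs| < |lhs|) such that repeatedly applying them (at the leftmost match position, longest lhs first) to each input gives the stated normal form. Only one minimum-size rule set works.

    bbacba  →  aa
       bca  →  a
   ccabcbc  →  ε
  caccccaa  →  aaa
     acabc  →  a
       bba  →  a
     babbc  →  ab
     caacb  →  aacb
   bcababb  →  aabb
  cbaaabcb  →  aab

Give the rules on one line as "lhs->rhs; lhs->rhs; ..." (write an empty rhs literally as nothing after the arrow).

abc->; ba->a; bc->; ca->a

  | bbacba => bacba => acba => aca => aa
  | bca => a
  | ccabcbc => cabcbc => abcbc => bc => ε
  | caccccaa => accccaa => acccaa => accaa => acaa => aaa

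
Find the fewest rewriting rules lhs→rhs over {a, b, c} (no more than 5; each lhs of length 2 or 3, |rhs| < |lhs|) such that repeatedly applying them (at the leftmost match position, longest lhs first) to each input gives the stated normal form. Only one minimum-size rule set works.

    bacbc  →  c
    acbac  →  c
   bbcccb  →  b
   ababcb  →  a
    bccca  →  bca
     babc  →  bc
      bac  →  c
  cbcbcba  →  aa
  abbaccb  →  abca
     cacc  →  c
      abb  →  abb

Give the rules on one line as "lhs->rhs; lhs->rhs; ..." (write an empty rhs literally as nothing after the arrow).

  | bacbc => cbc => ac => c
  | acbac => cbac => aac => ac => c
  | bbcccb => bbcb => bba => b
  | ababcb => abcb => aba => a

ac->c; ba->; cb->a; ccc->c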